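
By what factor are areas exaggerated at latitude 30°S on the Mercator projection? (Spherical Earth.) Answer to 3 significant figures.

1.33

The Mercator projection is conformal; its linear scale factor is the same in every direction and equals sec φ = 1/cos φ.
Areal scale = k² = sec²φ = 1/cos²(30°) = 1/0.8660² = 1.333.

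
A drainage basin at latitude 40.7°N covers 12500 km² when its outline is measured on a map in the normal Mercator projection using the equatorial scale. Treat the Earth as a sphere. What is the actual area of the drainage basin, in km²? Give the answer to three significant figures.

7180 km²

Mercator is conformal, so the point scale is isotropic: h = k = sec φ = 1/cos φ.
Areal scale = k² = sec²φ = 1/cos²(40.7°) = 1/0.7581² = 1.740.
True area = apparent / (areal scale) = 12500 / 1.740 ≈ 7180 km².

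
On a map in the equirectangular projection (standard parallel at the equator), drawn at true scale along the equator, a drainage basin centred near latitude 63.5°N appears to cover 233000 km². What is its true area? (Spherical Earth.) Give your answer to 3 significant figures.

In the plate carrée (x = Rλ, y = Rφ), meridians are true-scale (h = 1) and parallels are stretched by k = sec φ.
Areal scale = h·k = 1 × sec φ; at 63.5°, h = 1.000, k = 2.241, so h·k = 2.241.
True area = apparent / (areal scale) = 233000 / 2.241 ≈ 104000 km².

104000 km²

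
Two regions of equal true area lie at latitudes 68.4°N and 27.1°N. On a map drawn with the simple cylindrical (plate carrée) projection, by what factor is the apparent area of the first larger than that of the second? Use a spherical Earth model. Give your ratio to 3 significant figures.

2.42

For the equirectangular projection with φ₀ = 0 (plate carrée), h = 1 along meridians and k = sec φ along parallels.
Areal scale at 68.4°: h·k = 1.000 × 2.716 = 2.716.
Areal scale at 27.1°: h·k = 1.000 × 1.123 = 1.123.
Ratio = 2.716/1.123 ≈ 2.42.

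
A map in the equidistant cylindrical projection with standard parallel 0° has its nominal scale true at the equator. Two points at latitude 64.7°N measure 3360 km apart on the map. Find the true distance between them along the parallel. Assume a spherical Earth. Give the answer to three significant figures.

For the equirectangular projection with φ₀ = 0 (plate carrée), h = 1 along meridians and k = sec φ along parallels.
Along the parallel at 64.7°, map distances are exaggerated by k = sec 64.7° = 2.340.
True distance = 3360 / 2.340 = 3360 × cos 64.7° ≈ 1440 km.

1440 km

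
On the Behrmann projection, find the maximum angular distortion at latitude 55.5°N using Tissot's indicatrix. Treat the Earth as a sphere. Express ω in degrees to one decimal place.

The Behrmann projection is cylindrical equal-area with φ₀ = 30°. For cylindrical equal-area with standard parallel φ₀, h = cos φ / cos φ₀ and k = cos φ₀ / cos φ, so h·k = 1.
At 55.5°: h = 0.6540, k = 1.529; principal scales a = 1.529, b = 0.6540.
sin(ω/2) = (a − b)/(a + b) = 0.8750/2.183 = 0.4008, so ω = 2 arcsin(0.4008) ≈ 47.3°.

47.3°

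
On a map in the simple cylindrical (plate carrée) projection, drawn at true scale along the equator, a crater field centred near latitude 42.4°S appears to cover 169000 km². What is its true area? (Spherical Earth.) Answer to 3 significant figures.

125000 km²

For the equirectangular projection with φ₀ = 0 (plate carrée), h = 1 along meridians and k = sec φ along parallels.
Areal scale = h·k = 1 × sec φ; at 42.4°, h = 1.000, k = 1.354, so h·k = 1.354.
True area = apparent / (areal scale) = 169000 / 1.354 ≈ 125000 km².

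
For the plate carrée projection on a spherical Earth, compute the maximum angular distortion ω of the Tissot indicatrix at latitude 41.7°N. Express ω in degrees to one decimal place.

In the plate carrée (x = Rλ, y = Rφ), meridians are true-scale (h = 1) and parallels are stretched by k = sec φ.
At 41.7°: h = 1.000, k = 1.339; principal scales a = 1.339, b = 1.000.
sin(ω/2) = (a − b)/(a + b) = 0.3393/2.339 = 0.1451, so ω = 2 arcsin(0.1451) ≈ 16.7°.

16.7°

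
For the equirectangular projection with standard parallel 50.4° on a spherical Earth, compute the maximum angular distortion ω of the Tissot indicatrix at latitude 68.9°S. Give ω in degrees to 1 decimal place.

In the equirectangular projection with standard parallel φ₀ = 50.4° (x = Rλ cos φ₀, y = Rφ), meridians are true-scale (h = 1) and the parallel scale is k = cos φ₀ / cos φ.
At 68.9°: h = 1.000, k = 1.771; principal scales a = 1.771, b = 1.000.
sin(ω/2) = (a − b)/(a + b) = 0.7706/2.771 = 0.2781, so ω = 2 arcsin(0.2781) ≈ 32.3°.

32.3°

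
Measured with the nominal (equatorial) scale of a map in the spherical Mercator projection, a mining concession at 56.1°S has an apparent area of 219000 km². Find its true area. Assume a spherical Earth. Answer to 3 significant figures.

The Mercator projection is conformal; its linear scale factor is the same in every direction and equals sec φ = 1/cos φ.
Areal scale = k² = sec²φ = 1/cos²(56.1°) = 1/0.5577² = 3.215.
True area = apparent / (areal scale) = 219000 / 3.215 ≈ 68100 km².

68100 km²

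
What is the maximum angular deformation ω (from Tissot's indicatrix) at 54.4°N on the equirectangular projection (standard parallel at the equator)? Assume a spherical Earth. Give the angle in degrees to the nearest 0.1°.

Plate carrée maps x = Rλ, y = Rφ. The meridian scale is h = 1 and the parallel scale is k = 1/cos φ = sec φ.
At 54.4°: h = 1.000, k = 1.718; principal scales a = 1.718, b = 1.000.
sin(ω/2) = (a − b)/(a + b) = 0.7179/2.718 = 0.2641, so ω = 2 arcsin(0.2641) ≈ 30.6°.

30.6°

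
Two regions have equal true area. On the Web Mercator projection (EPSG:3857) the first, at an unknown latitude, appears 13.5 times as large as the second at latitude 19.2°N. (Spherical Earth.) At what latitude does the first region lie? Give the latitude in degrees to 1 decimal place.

Mercator areal scale is sec²φ, so apparent-area ratio = sec²φ₁ / sec²φ₂ = cos²φ₂ / cos²φ₁.
cos²φ₂ / cos²φ₁ = 13.5  ⇒  cos φ₁ = cos 19.2° / √13.5 = 0.9444/3.674 = 0.2570.
φ₁ = arccos(0.2570) ≈ 75.1°.

75.1°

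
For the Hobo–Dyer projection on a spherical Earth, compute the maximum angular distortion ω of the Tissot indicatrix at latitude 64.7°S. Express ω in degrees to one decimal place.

The Hobo–Dyer projection is cylindrical equal-area with φ₀ = 37.5°. Cylindrical equal-area (φ₀ = 37.5°): h = cos φ / cos 37.5° along meridians, k = cos 37.5° / cos φ along parallels; h·k = 1.
At 64.7°: h = 0.5387, k = 1.856; principal scales a = 1.856, b = 0.5387.
sin(ω/2) = (a − b)/(a + b) = 1.318/2.395 = 0.5502, so ω = 2 arcsin(0.5502) ≈ 66.8°.

66.8°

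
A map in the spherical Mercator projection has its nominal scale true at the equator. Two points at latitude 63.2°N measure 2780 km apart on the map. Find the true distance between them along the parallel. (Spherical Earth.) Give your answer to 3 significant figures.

1250 km

The Mercator projection is conformal; its linear scale factor is the same in every direction and equals sec φ = 1/cos φ.
Along the parallel at 63.2°, map distances are exaggerated by k = sec 63.2° = 2.218.
True distance = 2780 / 2.218 = 2780 × cos 63.2° ≈ 1250 km.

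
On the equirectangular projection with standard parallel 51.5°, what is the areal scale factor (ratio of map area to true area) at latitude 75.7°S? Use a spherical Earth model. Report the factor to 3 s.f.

In the equirectangular projection with standard parallel φ₀ = 51.5° (x = Rλ cos φ₀, y = Rφ), meridians are true-scale (h = 1) and the parallel scale is k = cos φ₀ / cos φ.
Areal scale = h·k = 1 × cos φ₀ / cos φ; at 75.7°, h = 1.000, k = 2.520, so h·k = 2.520.

2.52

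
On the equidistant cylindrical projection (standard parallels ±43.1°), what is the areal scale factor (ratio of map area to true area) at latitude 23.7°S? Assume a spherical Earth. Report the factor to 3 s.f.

0.797

With standard parallel φ₀ = 43.1°, the equirectangular projection gives x = Rλ cos φ₀, y = Rφ, so h = 1 and k = cos 43.1° / cos φ.
Areal scale = h·k = 1 × cos φ₀ / cos φ; at 23.7°, h = 1.000, k = 0.7974, so h·k = 0.7974.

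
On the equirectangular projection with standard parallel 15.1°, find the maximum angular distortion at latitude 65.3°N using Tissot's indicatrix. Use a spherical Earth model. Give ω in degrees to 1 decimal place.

In the equirectangular projection with standard parallel φ₀ = 15.1° (x = Rλ cos φ₀, y = Rφ), meridians are true-scale (h = 1) and the parallel scale is k = cos φ₀ / cos φ.
At 65.3°: h = 1.000, k = 2.310; principal scales a = 2.310, b = 1.000.
sin(ω/2) = (a − b)/(a + b) = 1.310/3.310 = 0.3959, so ω = 2 arcsin(0.3959) ≈ 46.6°.

46.6°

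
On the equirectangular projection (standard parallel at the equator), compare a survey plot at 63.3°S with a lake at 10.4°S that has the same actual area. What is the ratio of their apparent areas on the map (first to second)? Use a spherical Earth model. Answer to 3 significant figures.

For the equirectangular projection with φ₀ = 0 (plate carrée), h = 1 along meridians and k = sec φ along parallels.
Areal scale at 63.3°: h·k = 1.000 × 2.226 = 2.226.
Areal scale at 10.4°: h·k = 1.000 × 1.017 = 1.017.
Ratio = 2.226/1.017 ≈ 2.19.

2.19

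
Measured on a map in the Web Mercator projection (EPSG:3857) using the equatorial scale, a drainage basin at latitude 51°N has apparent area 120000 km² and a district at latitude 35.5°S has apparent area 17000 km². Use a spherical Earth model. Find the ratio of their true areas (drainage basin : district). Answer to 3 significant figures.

4.22

On Mercator the areal scale is sec²φ, so true area = apparent × cos²φ.
True area of drainage basin: 120000 × cos²(51°) = 120000 × 0.3960 = 47530 km².
True area of district: 17000 × cos²(35.5°) = 17000 × 0.6628 = 11270 km².
Ratio = 47530 / 11270 ≈ 4.22.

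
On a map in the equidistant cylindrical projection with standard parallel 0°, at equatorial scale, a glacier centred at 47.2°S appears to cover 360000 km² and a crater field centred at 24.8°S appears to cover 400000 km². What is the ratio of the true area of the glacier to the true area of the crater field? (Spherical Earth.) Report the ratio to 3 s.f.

Plate carrée has h = 1 and k = sec φ, giving areal scale sec φ; true area = (apparent area) · cos φ.
True area of glacier: 360000 × cos(47.2°) = 360000 × 0.6794 = 244600 km².
True area of crater field: 400000 × cos(24.8°) = 400000 × 0.9078 = 363100 km².
Ratio = 244600 / 363100 ≈ 0.674.

0.674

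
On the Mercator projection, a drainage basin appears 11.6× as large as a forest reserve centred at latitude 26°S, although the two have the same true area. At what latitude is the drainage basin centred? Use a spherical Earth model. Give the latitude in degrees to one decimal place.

74.7°

Mercator areal scale is sec²φ, so apparent-area ratio = sec²φ₁ / sec²φ₂ = cos²φ₂ / cos²φ₁.
cos²φ₂ / cos²φ₁ = 11.6  ⇒  cos φ₁ = cos 26° / √11.6 = 0.8988/3.406 = 0.2639.
φ₁ = arccos(0.2639) ≈ 74.7°.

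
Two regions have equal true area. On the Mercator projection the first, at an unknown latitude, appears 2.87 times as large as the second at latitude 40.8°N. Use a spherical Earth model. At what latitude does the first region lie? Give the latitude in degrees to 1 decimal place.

Mercator areal scale is sec²φ, so apparent-area ratio = sec²φ₁ / sec²φ₂ = cos²φ₂ / cos²φ₁.
cos²φ₂ / cos²φ₁ = 2.87  ⇒  cos φ₁ = cos 40.8° / √2.87 = 0.7570/1.694 = 0.4468.
φ₁ = arccos(0.4468) ≈ 63.5°.

63.5°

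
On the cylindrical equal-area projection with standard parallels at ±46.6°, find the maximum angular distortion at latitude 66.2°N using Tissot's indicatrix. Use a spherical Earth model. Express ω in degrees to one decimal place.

58.3°

For cylindrical equal-area with standard parallel φ₀, h = cos φ / cos φ₀ and k = cos φ₀ / cos φ, so h·k = 1.
At 66.2°: h = 0.5873, k = 1.703; principal scales a = 1.703, b = 0.5873.
sin(ω/2) = (a − b)/(a + b) = 1.115/2.290 = 0.4870, so ω = 2 arcsin(0.4870) ≈ 58.3°.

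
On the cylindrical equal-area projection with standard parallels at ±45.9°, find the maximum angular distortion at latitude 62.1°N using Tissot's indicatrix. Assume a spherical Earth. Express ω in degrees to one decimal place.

44.3°

Cylindrical equal-area (φ₀ = 45.9°): h = cos φ / cos 45.9° along meridians, k = cos 45.9° / cos φ along parallels; h·k = 1.
At 62.1°: h = 0.6724, k = 1.487; principal scales a = 1.487, b = 0.6724.
sin(ω/2) = (a − b)/(a + b) = 0.8148/2.160 = 0.3773, so ω = 2 arcsin(0.3773) ≈ 44.3°.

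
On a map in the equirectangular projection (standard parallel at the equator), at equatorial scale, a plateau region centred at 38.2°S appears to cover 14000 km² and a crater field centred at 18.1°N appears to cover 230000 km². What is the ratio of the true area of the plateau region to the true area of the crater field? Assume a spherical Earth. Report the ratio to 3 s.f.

Plate carrée has h = 1 and k = sec φ, giving areal scale sec φ; true area = (apparent area) · cos φ.
True area of plateau region: 14000 × cos(38.2°) = 14000 × 0.7859 = 11000 km².
True area of crater field: 230000 × cos(18.1°) = 230000 × 0.9505 = 218600 km².
Ratio = 11000 / 218600 ≈ 0.0503.

0.0503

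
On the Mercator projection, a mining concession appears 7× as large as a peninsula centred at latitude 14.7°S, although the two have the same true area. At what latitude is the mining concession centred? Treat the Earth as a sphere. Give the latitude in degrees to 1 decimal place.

68.6°

On Mercator, (apparent₁)/(apparent₂) = sec²φ₁ / sec²φ₂ when true areas are equal.
cos²φ₂ / cos²φ₁ = 7  ⇒  cos φ₁ = cos 14.7° / √7 = 0.9673/2.646 = 0.3656.
φ₁ = arccos(0.3656) ≈ 68.6°.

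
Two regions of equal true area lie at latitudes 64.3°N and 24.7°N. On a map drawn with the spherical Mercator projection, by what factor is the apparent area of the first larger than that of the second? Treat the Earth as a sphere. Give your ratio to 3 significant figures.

4.39

Mercator is conformal with k = sec φ, so areal scale = k² = sec²φ.
At 64.3°: sec²(64.3°) = 1/0.4337² = 5.317.
At 24.7°: sec²(24.7°) = 1/0.9085² = 1.212.
Ratio = 5.317/1.212 = cos²(24.7°)/cos²(64.3°) ≈ 4.39.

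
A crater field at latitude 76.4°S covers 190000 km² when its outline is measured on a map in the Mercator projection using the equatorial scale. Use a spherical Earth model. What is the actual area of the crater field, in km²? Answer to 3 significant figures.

For Mercator, h = k = sec φ (a conformal cylindrical projection has a single point scale, 1/cos φ).
Areal scale = k² = sec²φ = 1/cos²(76.4°) = 1/0.2351² = 18.09.
True area = apparent / (areal scale) = 190000 / 18.09 ≈ 10500 km².

10500 km²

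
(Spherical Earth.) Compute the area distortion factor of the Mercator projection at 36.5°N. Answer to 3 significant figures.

For Mercator, h = k = sec φ (a conformal cylindrical projection has a single point scale, 1/cos φ).
Areal scale = k² = sec²φ = 1/cos²(36.5°) = 1/0.8039² = 1.548.

1.55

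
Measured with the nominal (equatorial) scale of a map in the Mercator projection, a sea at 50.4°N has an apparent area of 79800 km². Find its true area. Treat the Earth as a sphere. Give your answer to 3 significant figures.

32400 km²

The Mercator projection is conformal; its linear scale factor is the same in every direction and equals sec φ = 1/cos φ.
Areal scale = k² = sec²φ = 1/cos²(50.4°) = 1/0.6374² = 2.461.
True area = apparent / (areal scale) = 79800 / 2.461 ≈ 32400 km².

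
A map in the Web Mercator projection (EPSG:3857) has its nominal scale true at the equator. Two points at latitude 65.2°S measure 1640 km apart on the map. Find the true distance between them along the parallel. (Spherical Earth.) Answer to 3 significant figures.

Mercator is conformal, so the point scale is isotropic: h = k = sec φ = 1/cos φ.
Along the parallel at 65.2°, map distances are exaggerated by k = sec 65.2° = 2.384.
True distance = 1640 / 2.384 = 1640 × cos 65.2° ≈ 688 km.

688 km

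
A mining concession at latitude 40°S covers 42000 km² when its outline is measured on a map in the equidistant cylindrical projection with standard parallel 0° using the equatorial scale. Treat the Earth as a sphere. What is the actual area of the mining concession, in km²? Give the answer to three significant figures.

32200 km²

In the plate carrée (x = Rλ, y = Rφ), meridians are true-scale (h = 1) and parallels are stretched by k = sec φ.
Areal scale = h·k = 1 × sec φ; at 40°, h = 1.000, k = 1.305, so h·k = 1.305.
True area = apparent / (areal scale) = 42000 / 1.305 ≈ 32200 km².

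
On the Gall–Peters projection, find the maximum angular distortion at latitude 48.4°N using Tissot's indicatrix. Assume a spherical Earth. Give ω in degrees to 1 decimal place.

7.2°

The Gall–Peters projection is cylindrical equal-area with φ₀ = 45°. For cylindrical equal-area with standard parallel φ₀, h = cos φ / cos φ₀ and k = cos φ₀ / cos φ, so h·k = 1.
At 48.4°: h = 0.9389, k = 1.065; principal scales a = 1.065, b = 0.9389.
sin(ω/2) = (a − b)/(a + b) = 0.1261/2.004 = 0.06293, so ω = 2 arcsin(0.06293) ≈ 7.2°.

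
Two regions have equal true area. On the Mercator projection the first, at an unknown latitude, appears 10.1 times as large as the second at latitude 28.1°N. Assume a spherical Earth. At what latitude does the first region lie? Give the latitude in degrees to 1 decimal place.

For equal true areas on Mercator, apparent areas scale as sec²φ, so the ratio is cos²φ₂ / cos²φ₁.
cos²φ₂ / cos²φ₁ = 10.1  ⇒  cos φ₁ = cos 28.1° / √10.1 = 0.8821/3.178 = 0.2776.
φ₁ = arccos(0.2776) ≈ 73.9°.

73.9°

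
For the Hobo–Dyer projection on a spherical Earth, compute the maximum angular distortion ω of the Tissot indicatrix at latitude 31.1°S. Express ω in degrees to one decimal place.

The Hobo–Dyer projection is cylindrical equal-area with φ₀ = 37.5°. A cylindrical equal-area projection with standard parallel φ₀ has meridian scale h = cos φ / cos φ₀ and parallel scale k = cos φ₀ / cos φ (so areas are preserved, h·k = 1).
At 31.1°: h = 1.079, k = 0.9265; principal scales a = 1.079, b = 0.9265.
sin(ω/2) = (a − b)/(a + b) = 0.1528/2.006 = 0.07617, so ω = 2 arcsin(0.07617) ≈ 8.7°.

8.7°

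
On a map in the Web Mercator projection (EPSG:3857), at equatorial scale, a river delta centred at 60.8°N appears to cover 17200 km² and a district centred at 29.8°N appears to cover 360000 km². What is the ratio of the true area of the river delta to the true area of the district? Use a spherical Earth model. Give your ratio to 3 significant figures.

0.0151

Since Mercator area scale is 1/cos²φ, the true area equals the apparent area multiplied by cos²φ.
True area of river delta: 17200 × cos²(60.8°) = 17200 × 0.2380 = 4094 km².
True area of district: 360000 × cos²(29.8°) = 360000 × 0.7530 = 271100 km².
Ratio = 4094 / 271100 ≈ 0.0151.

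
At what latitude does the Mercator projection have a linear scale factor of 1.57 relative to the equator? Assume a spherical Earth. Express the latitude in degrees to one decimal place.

50.4°

Mercator scale is k = sec φ = 1/cos φ.
1/cos φ = 1.57  ⇒  cos φ = 0.6369  ⇒  φ = arccos(0.6369) ≈ 50.4°.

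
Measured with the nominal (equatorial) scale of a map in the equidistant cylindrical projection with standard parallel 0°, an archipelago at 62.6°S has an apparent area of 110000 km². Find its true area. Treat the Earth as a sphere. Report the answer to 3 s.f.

50600 km²

Plate carrée maps x = Rλ, y = Rφ. The meridian scale is h = 1 and the parallel scale is k = 1/cos φ = sec φ.
Areal scale = h·k = 1 × sec φ; at 62.6°, h = 1.000, k = 2.173, so h·k = 2.173.
True area = apparent / (areal scale) = 110000 / 2.173 ≈ 50600 km².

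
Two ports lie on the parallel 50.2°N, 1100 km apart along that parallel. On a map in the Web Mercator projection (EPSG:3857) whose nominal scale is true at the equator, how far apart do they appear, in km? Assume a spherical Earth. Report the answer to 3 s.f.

For Mercator, h = k = sec φ (a conformal cylindrical projection has a single point scale, 1/cos φ).
Along the parallel, k = sec 50.2° = 1/0.6401 = 1.562.
Map distance = 1100 × 1.562 ≈ 1720 km.

1720 km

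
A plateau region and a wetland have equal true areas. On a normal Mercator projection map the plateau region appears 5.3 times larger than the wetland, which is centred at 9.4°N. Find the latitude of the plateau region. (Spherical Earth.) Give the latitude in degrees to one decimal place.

64.6°

Mercator areal scale is sec²φ, so apparent-area ratio = sec²φ₁ / sec²φ₂ = cos²φ₂ / cos²φ₁.
cos²φ₂ / cos²φ₁ = 5.3  ⇒  cos φ₁ = cos 9.4° / √5.3 = 0.9866/2.302 = 0.4285.
φ₁ = arccos(0.4285) ≈ 64.6°.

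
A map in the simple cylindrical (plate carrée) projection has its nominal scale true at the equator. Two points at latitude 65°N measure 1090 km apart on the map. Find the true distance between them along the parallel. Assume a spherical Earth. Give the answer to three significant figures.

For the equirectangular projection with φ₀ = 0 (plate carrée), h = 1 along meridians and k = sec φ along parallels.
Along the parallel at 65°, map distances are exaggerated by k = sec 65° = 2.366.
True distance = 1090 / 2.366 = 1090 × cos 65° ≈ 461 km.

461 km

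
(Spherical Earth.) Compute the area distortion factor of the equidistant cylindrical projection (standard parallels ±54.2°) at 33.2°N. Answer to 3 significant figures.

The equidistant cylindrical projection with φ₀ = 54.2° has h = 1 (meridians true) and k = cos φ₀ / cos φ along parallels.
Areal scale = h·k = 1 × cos φ₀ / cos φ; at 33.2°, h = 1.000, k = 0.6991, so h·k = 0.6991.

0.699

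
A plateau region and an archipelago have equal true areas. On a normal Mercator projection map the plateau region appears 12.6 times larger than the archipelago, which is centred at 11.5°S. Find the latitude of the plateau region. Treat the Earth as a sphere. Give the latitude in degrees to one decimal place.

74.0°

Mercator areal scale is sec²φ, so apparent-area ratio = sec²φ₁ / sec²φ₂ = cos²φ₂ / cos²φ₁.
cos²φ₂ / cos²φ₁ = 12.6  ⇒  cos φ₁ = cos 11.5° / √12.6 = 0.9799/3.550 = 0.2761.
φ₁ = arccos(0.2761) ≈ 74.0°.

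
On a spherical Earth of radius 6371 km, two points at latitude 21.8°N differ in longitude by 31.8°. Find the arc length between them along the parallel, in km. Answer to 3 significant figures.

3280 km

Arc length along a parallel = R cos φ · Δλ (with Δλ in radians).
= 6371 × cos 21.8° × (31.8° × π/180) = 6371 × 0.9285 × 0.5550 ≈ 3280 km.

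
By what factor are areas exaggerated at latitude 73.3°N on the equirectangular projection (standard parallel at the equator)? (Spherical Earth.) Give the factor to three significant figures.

In the plate carrée (x = Rλ, y = Rφ), meridians are true-scale (h = 1) and parallels are stretched by k = sec φ.
Areal scale = h·k = 1 × sec φ; at 73.3°, h = 1.000, k = 3.480, so h·k = 3.480.

3.48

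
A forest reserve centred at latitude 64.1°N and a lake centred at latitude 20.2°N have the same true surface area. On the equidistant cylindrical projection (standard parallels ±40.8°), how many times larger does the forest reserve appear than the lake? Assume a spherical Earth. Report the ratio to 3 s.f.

2.15

With standard parallel φ₀ = 40.8°, the equirectangular projection gives x = Rλ cos φ₀, y = Rφ, so h = 1 and k = cos 40.8° / cos φ.
Areal scale at 64.1°: h·k = 1.000 × 1.733 = 1.733.
Areal scale at 20.2°: h·k = 1.000 × 0.8066 = 0.8066.
Ratio = 1.733/0.8066 ≈ 2.15.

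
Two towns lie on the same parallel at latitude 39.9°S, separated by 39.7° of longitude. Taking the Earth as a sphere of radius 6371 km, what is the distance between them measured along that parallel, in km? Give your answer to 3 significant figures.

Arc length along a parallel = R cos φ · Δλ (with Δλ in radians).
= 6371 × cos 39.9° × (39.7° × π/180) = 6371 × 0.7672 × 0.6929 ≈ 3390 km.

3390 km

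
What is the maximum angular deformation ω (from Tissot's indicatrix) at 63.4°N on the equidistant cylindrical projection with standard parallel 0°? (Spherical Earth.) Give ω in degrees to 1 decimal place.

For the equirectangular projection with φ₀ = 0 (plate carrée), h = 1 along meridians and k = sec φ along parallels.
At 63.4°: h = 1.000, k = 2.233; principal scales a = 2.233, b = 1.000.
sin(ω/2) = (a − b)/(a + b) = 1.233/3.233 = 0.3814, so ω = 2 arcsin(0.3814) ≈ 44.8°.

44.8°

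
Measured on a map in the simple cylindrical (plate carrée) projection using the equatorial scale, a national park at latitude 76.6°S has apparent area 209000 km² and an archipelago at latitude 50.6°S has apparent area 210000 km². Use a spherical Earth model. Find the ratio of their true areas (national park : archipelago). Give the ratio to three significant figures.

0.363

On the plate carrée, areal scale = h·k = 1 × sec φ, so true area = apparent × cos φ.
True area of national park: 209000 × cos(76.6°) = 209000 × 0.2317 = 48440 km².
True area of archipelago: 210000 × cos(50.6°) = 210000 × 0.6347 = 133300 km².
Ratio = 48440 / 133300 ≈ 0.363.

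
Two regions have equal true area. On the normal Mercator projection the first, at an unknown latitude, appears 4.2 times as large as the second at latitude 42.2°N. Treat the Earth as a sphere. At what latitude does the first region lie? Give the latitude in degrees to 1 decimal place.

68.8°

For equal true areas on Mercator, apparent areas scale as sec²φ, so the ratio is cos²φ₂ / cos²φ₁.
cos²φ₂ / cos²φ₁ = 4.2  ⇒  cos φ₁ = cos 42.2° / √4.2 = 0.7408/2.049 = 0.3615.
φ₁ = arccos(0.3615) ≈ 68.8°.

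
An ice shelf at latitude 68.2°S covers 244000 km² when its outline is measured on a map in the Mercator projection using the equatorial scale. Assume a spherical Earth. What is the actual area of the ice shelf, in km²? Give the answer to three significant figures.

33700 km²

The Mercator projection is conformal; its linear scale factor is the same in every direction and equals sec φ = 1/cos φ.
Areal scale = k² = sec²φ = 1/cos²(68.2°) = 1/0.3714² = 7.251.
True area = apparent / (areal scale) = 244000 / 7.251 ≈ 33700 km².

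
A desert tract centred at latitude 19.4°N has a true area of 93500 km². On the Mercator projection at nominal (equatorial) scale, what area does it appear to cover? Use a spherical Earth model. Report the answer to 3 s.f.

For Mercator, h = k = sec φ (a conformal cylindrical projection has a single point scale, 1/cos φ).
Areal scale = k² = sec²φ = 1/cos²(19.4°) = 1/0.9432² = 1.124.
Apparent area = 93500 × 1.124 ≈ 105000 km².

105000 km²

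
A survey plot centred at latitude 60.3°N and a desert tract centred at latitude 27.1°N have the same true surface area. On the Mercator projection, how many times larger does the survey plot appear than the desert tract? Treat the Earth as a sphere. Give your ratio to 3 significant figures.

3.23

On Mercator, area is exaggerated by sec²φ = 1/cos²φ.
At 60.3°: sec²(60.3°) = 1/0.4955² = 4.074.
At 27.1°: sec²(27.1°) = 1/0.8902² = 1.262.
Ratio = 4.074/1.262 = cos²(27.1°)/cos²(60.3°) ≈ 3.23.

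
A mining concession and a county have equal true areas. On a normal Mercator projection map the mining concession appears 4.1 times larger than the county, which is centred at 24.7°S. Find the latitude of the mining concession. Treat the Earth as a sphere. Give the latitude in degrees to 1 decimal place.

63.3°

On Mercator, (apparent₁)/(apparent₂) = sec²φ₁ / sec²φ₂ when true areas are equal.
cos²φ₂ / cos²φ₁ = 4.1  ⇒  cos φ₁ = cos 24.7° / √4.1 = 0.9085/2.025 = 0.4487.
φ₁ = arccos(0.4487) ≈ 63.3°.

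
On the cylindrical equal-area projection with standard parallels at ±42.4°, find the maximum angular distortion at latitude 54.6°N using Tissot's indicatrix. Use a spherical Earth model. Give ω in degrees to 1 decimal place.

27.6°

Cylindrical equal-area (φ₀ = 42.4°): h = cos φ / cos 42.4° along meridians, k = cos 42.4° / cos φ along parallels; h·k = 1.
At 54.6°: h = 0.7844, k = 1.275; principal scales a = 1.275, b = 0.7844.
sin(ω/2) = (a − b)/(a + b) = 0.4903/2.059 = 0.2381, so ω = 2 arcsin(0.2381) ≈ 27.6°.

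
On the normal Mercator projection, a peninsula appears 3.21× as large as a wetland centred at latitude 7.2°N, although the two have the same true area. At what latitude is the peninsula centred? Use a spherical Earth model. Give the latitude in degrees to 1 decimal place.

Mercator areal scale is sec²φ, so apparent-area ratio = sec²φ₁ / sec²φ₂ = cos²φ₂ / cos²φ₁.
cos²φ₂ / cos²φ₁ = 3.21  ⇒  cos φ₁ = cos 7.2° / √3.21 = 0.9921/1.792 = 0.5537.
φ₁ = arccos(0.5537) ≈ 56.4°.

56.4°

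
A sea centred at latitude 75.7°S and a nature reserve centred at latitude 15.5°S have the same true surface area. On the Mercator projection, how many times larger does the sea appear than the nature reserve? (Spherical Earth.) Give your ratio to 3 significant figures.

On Mercator, area is exaggerated by sec²φ = 1/cos²φ.
At 75.7°: sec²(75.7°) = 1/0.2470² = 16.39.
At 15.5°: sec²(15.5°) = 1/0.9636² = 1.077.
Ratio = 16.39/1.077 = cos²(15.5°)/cos²(75.7°) ≈ 15.2.

15.2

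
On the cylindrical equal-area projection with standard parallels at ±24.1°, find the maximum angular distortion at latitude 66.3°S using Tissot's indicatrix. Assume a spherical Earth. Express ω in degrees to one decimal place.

For cylindrical equal-area with standard parallel φ₀, h = cos φ / cos φ₀ and k = cos φ₀ / cos φ, so h·k = 1.
At 66.3°: h = 0.4403, k = 2.271; principal scales a = 2.271, b = 0.4403.
sin(ω/2) = (a − b)/(a + b) = 1.831/2.711 = 0.6752, so ω = 2 arcsin(0.6752) ≈ 84.9°.

84.9°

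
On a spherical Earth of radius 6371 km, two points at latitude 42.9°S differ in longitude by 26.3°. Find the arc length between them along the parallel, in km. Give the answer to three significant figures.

2140 km

Arc length along a parallel = R cos φ · Δλ (with Δλ in radians).
= 6371 × cos 42.9° × (26.3° × π/180) = 6371 × 0.7325 × 0.4590 ≈ 2140 km.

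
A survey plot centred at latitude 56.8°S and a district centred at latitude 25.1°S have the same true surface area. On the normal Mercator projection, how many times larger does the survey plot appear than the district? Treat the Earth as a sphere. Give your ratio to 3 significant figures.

2.74

Mercator is conformal with k = sec φ, so areal scale = k² = sec²φ.
At 56.8°: sec²(56.8°) = 1/0.5476² = 3.335.
At 25.1°: sec²(25.1°) = 1/0.9056² = 1.219.
Ratio = 3.335/1.219 = cos²(25.1°)/cos²(56.8°) ≈ 2.74.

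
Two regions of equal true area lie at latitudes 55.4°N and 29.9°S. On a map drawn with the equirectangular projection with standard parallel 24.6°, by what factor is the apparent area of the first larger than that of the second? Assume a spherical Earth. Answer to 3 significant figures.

1.53

The equidistant cylindrical projection with φ₀ = 24.6° has h = 1 (meridians true) and k = cos φ₀ / cos φ along parallels.
Areal scale at 55.4°: h·k = 1.000 × 1.601 = 1.601.
Areal scale at 29.9°: h·k = 1.000 × 1.049 = 1.049.
Ratio = 1.601/1.049 ≈ 1.53.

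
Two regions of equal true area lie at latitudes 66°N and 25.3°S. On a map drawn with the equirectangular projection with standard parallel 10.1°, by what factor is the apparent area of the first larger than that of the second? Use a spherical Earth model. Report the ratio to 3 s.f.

With standard parallel φ₀ = 10.1°, the equirectangular projection gives x = Rλ cos φ₀, y = Rφ, so h = 1 and k = cos 10.1° / cos φ.
Areal scale at 66°: h·k = 1.000 × 2.420 = 2.420.
Areal scale at 25.3°: h·k = 1.000 × 1.089 = 1.089.
Ratio = 2.420/1.089 ≈ 2.22.

2.22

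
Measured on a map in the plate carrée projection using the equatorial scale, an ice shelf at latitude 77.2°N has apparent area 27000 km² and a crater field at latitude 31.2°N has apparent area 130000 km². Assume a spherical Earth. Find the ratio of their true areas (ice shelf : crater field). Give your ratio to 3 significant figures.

0.0538

Plate carrée has h = 1 and k = sec φ, giving areal scale sec φ; true area = (apparent area) · cos φ.
True area of ice shelf: 27000 × cos(77.2°) = 27000 × 0.2215 = 5982 km².
True area of crater field: 130000 × cos(31.2°) = 130000 × 0.8554 = 111200 km².
Ratio = 5982 / 111200 ≈ 0.0538.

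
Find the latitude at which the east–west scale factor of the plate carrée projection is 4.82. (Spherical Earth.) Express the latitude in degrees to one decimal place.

78.0°

Plate carrée: h = 1, k = sec φ along parallels.
sec φ = 4.82  ⇒  cos φ = 0.2075  ⇒  φ ≈ 78.0°.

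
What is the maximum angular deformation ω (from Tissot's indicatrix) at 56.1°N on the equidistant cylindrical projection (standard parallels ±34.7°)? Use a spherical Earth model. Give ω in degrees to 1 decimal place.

With standard parallel φ₀ = 34.7°, the equirectangular projection gives x = Rλ cos φ₀, y = Rφ, so h = 1 and k = cos 34.7° / cos φ.
At 56.1°: h = 1.000, k = 1.474; principal scales a = 1.474, b = 1.000.
sin(ω/2) = (a − b)/(a + b) = 0.4740/2.474 = 0.1916, so ω = 2 arcsin(0.1916) ≈ 22.1°.

22.1°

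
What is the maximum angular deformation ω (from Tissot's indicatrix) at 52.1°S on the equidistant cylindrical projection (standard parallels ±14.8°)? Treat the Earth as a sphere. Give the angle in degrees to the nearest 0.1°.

The equidistant cylindrical projection with φ₀ = 14.8° has h = 1 (meridians true) and k = cos φ₀ / cos φ along parallels.
At 52.1°: h = 1.000, k = 1.574; principal scales a = 1.574, b = 1.000.
sin(ω/2) = (a − b)/(a + b) = 0.5739/2.574 = 0.2230, so ω = 2 arcsin(0.2230) ≈ 25.8°.

25.8°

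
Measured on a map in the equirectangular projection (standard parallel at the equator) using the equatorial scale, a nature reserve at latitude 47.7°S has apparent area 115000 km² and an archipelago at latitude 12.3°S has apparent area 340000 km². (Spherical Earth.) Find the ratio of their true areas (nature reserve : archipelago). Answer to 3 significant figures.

On the plate carrée, areal scale = h·k = 1 × sec φ, so true area = apparent × cos φ.
True area of nature reserve: 115000 × cos(47.7°) = 115000 × 0.6730 = 77400 km².
True area of archipelago: 340000 × cos(12.3°) = 340000 × 0.9770 = 332200 km².
Ratio = 77400 / 332200 ≈ 0.233.

0.233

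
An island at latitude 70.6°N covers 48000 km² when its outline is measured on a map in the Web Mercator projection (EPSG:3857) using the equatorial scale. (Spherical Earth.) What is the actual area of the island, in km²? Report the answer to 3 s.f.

5300 km²

For Mercator, h = k = sec φ (a conformal cylindrical projection has a single point scale, 1/cos φ).
Areal scale = k² = sec²φ = 1/cos²(70.6°) = 1/0.3322² = 9.064.
True area = apparent / (areal scale) = 48000 / 9.064 ≈ 5300 km².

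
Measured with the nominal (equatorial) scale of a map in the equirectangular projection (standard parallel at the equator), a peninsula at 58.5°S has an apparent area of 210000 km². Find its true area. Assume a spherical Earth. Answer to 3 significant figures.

110000 km²

Plate carrée maps x = Rλ, y = Rφ. The meridian scale is h = 1 and the parallel scale is k = 1/cos φ = sec φ.
Areal scale = h·k = 1 × sec φ; at 58.5°, h = 1.000, k = 1.914, so h·k = 1.914.
True area = apparent / (areal scale) = 210000 / 1.914 ≈ 110000 km².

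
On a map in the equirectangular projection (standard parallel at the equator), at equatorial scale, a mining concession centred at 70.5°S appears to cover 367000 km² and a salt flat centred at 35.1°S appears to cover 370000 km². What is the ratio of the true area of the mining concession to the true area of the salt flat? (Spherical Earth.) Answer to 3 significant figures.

0.405

On the plate carrée, areal scale = h·k = 1 × sec φ, so true area = apparent × cos φ.
True area of mining concession: 367000 × cos(70.5°) = 367000 × 0.3338 = 122500 km².
True area of salt flat: 370000 × cos(35.1°) = 370000 × 0.8181 = 302700 km².
Ratio = 122500 / 302700 ≈ 0.405.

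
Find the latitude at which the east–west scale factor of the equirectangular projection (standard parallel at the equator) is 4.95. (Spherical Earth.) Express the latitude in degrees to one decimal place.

78.3°

Plate carrée: h = 1, k = sec φ along parallels.
sec φ = 4.95  ⇒  cos φ = 0.2020  ⇒  φ ≈ 78.3°.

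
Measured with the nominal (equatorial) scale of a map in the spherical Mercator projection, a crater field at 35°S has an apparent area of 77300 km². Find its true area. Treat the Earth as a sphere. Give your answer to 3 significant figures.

Mercator is conformal, so the point scale is isotropic: h = k = sec φ = 1/cos φ.
Areal scale = k² = sec²φ = 1/cos²(35°) = 1/0.8192² = 1.490.
True area = apparent / (areal scale) = 77300 / 1.490 ≈ 51900 km².

51900 km²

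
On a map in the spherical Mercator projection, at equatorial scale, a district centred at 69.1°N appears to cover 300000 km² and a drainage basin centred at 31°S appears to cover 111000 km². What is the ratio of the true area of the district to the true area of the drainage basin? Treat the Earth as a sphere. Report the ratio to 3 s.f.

0.468

Mercator's areal exaggeration is sec²φ; hence true area = (apparent area) · cos²φ.
True area of district: 300000 × cos²(69.1°) = 300000 × 0.1273 = 38180 km².
True area of drainage basin: 111000 × cos²(31°) = 111000 × 0.7347 = 81560 km².
Ratio = 38180 / 81560 ≈ 0.468.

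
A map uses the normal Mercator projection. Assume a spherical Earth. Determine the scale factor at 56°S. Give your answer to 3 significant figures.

1.79

Mercator is conformal, so the point scale is isotropic: h = k = sec φ = 1/cos φ.
k = 1/cos 56° = 1/0.5592 = 1.788.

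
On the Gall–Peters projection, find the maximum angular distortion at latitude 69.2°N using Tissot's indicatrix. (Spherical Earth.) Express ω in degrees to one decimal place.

73.3°

The Gall–Peters projection is cylindrical equal-area with φ₀ = 45°. For cylindrical equal-area with standard parallel φ₀, h = cos φ / cos φ₀ and k = cos φ₀ / cos φ, so h·k = 1.
At 69.2°: h = 0.5022, k = 1.991; principal scales a = 1.991, b = 0.5022.
sin(ω/2) = (a − b)/(a + b) = 1.489/2.493 = 0.5972, so ω = 2 arcsin(0.5972) ≈ 73.3°.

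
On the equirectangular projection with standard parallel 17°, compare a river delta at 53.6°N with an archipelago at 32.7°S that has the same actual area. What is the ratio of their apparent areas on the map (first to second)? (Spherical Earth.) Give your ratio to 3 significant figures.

1.42

The equidistant cylindrical projection with φ₀ = 17° has h = 1 (meridians true) and k = cos φ₀ / cos φ along parallels.
Areal scale at 53.6°: h·k = 1.000 × 1.612 = 1.612.
Areal scale at 32.7°: h·k = 1.000 × 1.136 = 1.136.
Ratio = 1.612/1.136 ≈ 1.42.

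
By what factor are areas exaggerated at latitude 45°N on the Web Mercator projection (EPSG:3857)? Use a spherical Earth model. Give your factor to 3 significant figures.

2.00

The Mercator projection is conformal; its linear scale factor is the same in every direction and equals sec φ = 1/cos φ.
Areal scale = k² = sec²φ = 1/cos²(45°) = 1/0.7071² = 2.000.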